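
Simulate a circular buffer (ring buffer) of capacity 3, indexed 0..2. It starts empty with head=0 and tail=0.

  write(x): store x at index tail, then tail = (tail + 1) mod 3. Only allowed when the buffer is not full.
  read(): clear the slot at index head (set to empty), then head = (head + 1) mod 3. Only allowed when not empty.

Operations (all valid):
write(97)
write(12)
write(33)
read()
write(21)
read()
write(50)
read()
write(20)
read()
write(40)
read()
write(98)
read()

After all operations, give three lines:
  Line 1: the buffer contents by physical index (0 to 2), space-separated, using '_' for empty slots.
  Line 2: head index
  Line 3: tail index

write(97): buf=[97 _ _], head=0, tail=1, size=1
write(12): buf=[97 12 _], head=0, tail=2, size=2
write(33): buf=[97 12 33], head=0, tail=0, size=3
read(): buf=[_ 12 33], head=1, tail=0, size=2
write(21): buf=[21 12 33], head=1, tail=1, size=3
read(): buf=[21 _ 33], head=2, tail=1, size=2
write(50): buf=[21 50 33], head=2, tail=2, size=3
read(): buf=[21 50 _], head=0, tail=2, size=2
write(20): buf=[21 50 20], head=0, tail=0, size=3
read(): buf=[_ 50 20], head=1, tail=0, size=2
write(40): buf=[40 50 20], head=1, tail=1, size=3
read(): buf=[40 _ 20], head=2, tail=1, size=2
write(98): buf=[40 98 20], head=2, tail=2, size=3
read(): buf=[40 98 _], head=0, tail=2, size=2

Answer: 40 98 _
0
2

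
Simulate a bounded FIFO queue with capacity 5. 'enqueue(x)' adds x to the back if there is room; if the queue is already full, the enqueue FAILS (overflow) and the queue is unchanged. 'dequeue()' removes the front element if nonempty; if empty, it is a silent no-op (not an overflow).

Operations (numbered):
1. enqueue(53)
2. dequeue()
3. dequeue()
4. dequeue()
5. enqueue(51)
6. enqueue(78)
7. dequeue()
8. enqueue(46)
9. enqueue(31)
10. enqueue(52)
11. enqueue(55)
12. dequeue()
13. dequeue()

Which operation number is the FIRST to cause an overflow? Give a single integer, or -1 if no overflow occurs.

1. enqueue(53): size=1
2. dequeue(): size=0
3. dequeue(): empty, no-op, size=0
4. dequeue(): empty, no-op, size=0
5. enqueue(51): size=1
6. enqueue(78): size=2
7. dequeue(): size=1
8. enqueue(46): size=2
9. enqueue(31): size=3
10. enqueue(52): size=4
11. enqueue(55): size=5
12. dequeue(): size=4
13. dequeue(): size=3

Answer: -1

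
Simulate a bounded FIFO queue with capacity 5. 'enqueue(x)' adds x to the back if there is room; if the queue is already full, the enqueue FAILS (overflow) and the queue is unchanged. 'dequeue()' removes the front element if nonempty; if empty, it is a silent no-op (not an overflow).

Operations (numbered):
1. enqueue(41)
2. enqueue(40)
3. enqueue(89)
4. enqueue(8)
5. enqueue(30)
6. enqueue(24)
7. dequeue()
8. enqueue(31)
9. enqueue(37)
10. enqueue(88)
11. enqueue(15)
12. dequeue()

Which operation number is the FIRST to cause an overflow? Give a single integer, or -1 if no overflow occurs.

1. enqueue(41): size=1
2. enqueue(40): size=2
3. enqueue(89): size=3
4. enqueue(8): size=4
5. enqueue(30): size=5
6. enqueue(24): size=5=cap → OVERFLOW (fail)
7. dequeue(): size=4
8. enqueue(31): size=5
9. enqueue(37): size=5=cap → OVERFLOW (fail)
10. enqueue(88): size=5=cap → OVERFLOW (fail)
11. enqueue(15): size=5=cap → OVERFLOW (fail)
12. dequeue(): size=4

Answer: 6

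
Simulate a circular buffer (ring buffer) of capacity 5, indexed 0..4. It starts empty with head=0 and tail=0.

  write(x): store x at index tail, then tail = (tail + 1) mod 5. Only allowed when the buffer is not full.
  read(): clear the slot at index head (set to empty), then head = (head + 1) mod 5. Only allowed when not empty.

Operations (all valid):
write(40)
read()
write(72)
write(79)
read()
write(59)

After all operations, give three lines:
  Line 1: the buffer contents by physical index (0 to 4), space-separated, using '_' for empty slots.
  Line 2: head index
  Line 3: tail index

write(40): buf=[40 _ _ _ _], head=0, tail=1, size=1
read(): buf=[_ _ _ _ _], head=1, tail=1, size=0
write(72): buf=[_ 72 _ _ _], head=1, tail=2, size=1
write(79): buf=[_ 72 79 _ _], head=1, tail=3, size=2
read(): buf=[_ _ 79 _ _], head=2, tail=3, size=1
write(59): buf=[_ _ 79 59 _], head=2, tail=4, size=2

Answer: _ _ 79 59 _
2
4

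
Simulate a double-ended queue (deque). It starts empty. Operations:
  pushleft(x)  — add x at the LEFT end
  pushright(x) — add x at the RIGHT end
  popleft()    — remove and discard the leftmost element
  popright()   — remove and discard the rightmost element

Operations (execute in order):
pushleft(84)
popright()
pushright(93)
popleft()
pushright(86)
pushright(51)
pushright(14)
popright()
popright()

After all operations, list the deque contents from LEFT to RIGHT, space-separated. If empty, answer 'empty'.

Answer: 86

Derivation:
pushleft(84): [84]
popright(): []
pushright(93): [93]
popleft(): []
pushright(86): [86]
pushright(51): [86, 51]
pushright(14): [86, 51, 14]
popright(): [86, 51]
popright(): [86]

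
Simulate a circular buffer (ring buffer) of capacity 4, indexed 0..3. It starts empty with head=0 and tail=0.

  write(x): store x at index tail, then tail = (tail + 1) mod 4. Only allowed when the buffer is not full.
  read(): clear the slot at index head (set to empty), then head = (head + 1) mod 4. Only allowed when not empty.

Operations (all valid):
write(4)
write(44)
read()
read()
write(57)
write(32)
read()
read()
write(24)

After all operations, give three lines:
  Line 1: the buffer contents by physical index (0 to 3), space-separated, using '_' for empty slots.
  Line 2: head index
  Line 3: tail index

write(4): buf=[4 _ _ _], head=0, tail=1, size=1
write(44): buf=[4 44 _ _], head=0, tail=2, size=2
read(): buf=[_ 44 _ _], head=1, tail=2, size=1
read(): buf=[_ _ _ _], head=2, tail=2, size=0
write(57): buf=[_ _ 57 _], head=2, tail=3, size=1
write(32): buf=[_ _ 57 32], head=2, tail=0, size=2
read(): buf=[_ _ _ 32], head=3, tail=0, size=1
read(): buf=[_ _ _ _], head=0, tail=0, size=0
write(24): buf=[24 _ _ _], head=0, tail=1, size=1

Answer: 24 _ _ _
0
1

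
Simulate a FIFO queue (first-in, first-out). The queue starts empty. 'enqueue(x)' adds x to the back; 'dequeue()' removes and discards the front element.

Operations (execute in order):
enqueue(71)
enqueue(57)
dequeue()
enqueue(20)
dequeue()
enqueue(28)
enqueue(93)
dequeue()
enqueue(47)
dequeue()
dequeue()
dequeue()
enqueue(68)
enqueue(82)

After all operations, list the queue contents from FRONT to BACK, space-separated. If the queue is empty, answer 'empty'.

enqueue(71): [71]
enqueue(57): [71, 57]
dequeue(): [57]
enqueue(20): [57, 20]
dequeue(): [20]
enqueue(28): [20, 28]
enqueue(93): [20, 28, 93]
dequeue(): [28, 93]
enqueue(47): [28, 93, 47]
dequeue(): [93, 47]
dequeue(): [47]
dequeue(): []
enqueue(68): [68]
enqueue(82): [68, 82]

Answer: 68 82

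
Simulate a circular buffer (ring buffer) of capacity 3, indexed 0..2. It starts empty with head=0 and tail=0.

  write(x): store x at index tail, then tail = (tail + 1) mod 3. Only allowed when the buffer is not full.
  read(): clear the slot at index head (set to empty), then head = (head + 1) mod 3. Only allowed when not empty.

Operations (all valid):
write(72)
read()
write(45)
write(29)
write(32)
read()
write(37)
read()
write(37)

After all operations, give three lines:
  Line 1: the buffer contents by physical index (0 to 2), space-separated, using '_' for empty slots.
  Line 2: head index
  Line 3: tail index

write(72): buf=[72 _ _], head=0, tail=1, size=1
read(): buf=[_ _ _], head=1, tail=1, size=0
write(45): buf=[_ 45 _], head=1, tail=2, size=1
write(29): buf=[_ 45 29], head=1, tail=0, size=2
write(32): buf=[32 45 29], head=1, tail=1, size=3
read(): buf=[32 _ 29], head=2, tail=1, size=2
write(37): buf=[32 37 29], head=2, tail=2, size=3
read(): buf=[32 37 _], head=0, tail=2, size=2
write(37): buf=[32 37 37], head=0, tail=0, size=3

Answer: 32 37 37
0
0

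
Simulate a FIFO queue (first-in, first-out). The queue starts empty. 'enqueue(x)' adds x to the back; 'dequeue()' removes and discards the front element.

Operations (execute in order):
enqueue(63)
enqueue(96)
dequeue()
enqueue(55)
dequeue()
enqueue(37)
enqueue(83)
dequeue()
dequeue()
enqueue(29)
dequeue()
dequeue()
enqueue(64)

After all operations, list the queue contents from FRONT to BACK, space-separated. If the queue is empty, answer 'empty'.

Answer: 64

Derivation:
enqueue(63): [63]
enqueue(96): [63, 96]
dequeue(): [96]
enqueue(55): [96, 55]
dequeue(): [55]
enqueue(37): [55, 37]
enqueue(83): [55, 37, 83]
dequeue(): [37, 83]
dequeue(): [83]
enqueue(29): [83, 29]
dequeue(): [29]
dequeue(): []
enqueue(64): [64]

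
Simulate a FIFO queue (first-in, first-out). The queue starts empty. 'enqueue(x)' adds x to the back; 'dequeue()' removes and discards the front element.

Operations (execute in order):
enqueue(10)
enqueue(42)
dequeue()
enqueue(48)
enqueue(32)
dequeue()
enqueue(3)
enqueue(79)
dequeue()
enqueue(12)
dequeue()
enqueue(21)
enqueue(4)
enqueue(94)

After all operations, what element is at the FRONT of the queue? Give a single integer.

Answer: 3

Derivation:
enqueue(10): queue = [10]
enqueue(42): queue = [10, 42]
dequeue(): queue = [42]
enqueue(48): queue = [42, 48]
enqueue(32): queue = [42, 48, 32]
dequeue(): queue = [48, 32]
enqueue(3): queue = [48, 32, 3]
enqueue(79): queue = [48, 32, 3, 79]
dequeue(): queue = [32, 3, 79]
enqueue(12): queue = [32, 3, 79, 12]
dequeue(): queue = [3, 79, 12]
enqueue(21): queue = [3, 79, 12, 21]
enqueue(4): queue = [3, 79, 12, 21, 4]
enqueue(94): queue = [3, 79, 12, 21, 4, 94]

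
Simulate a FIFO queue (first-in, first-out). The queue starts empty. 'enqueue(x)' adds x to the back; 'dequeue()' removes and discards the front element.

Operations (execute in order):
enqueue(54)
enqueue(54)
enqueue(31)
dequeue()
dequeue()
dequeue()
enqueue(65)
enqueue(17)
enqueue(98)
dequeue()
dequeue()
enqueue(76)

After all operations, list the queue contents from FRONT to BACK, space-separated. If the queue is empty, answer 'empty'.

Answer: 98 76

Derivation:
enqueue(54): [54]
enqueue(54): [54, 54]
enqueue(31): [54, 54, 31]
dequeue(): [54, 31]
dequeue(): [31]
dequeue(): []
enqueue(65): [65]
enqueue(17): [65, 17]
enqueue(98): [65, 17, 98]
dequeue(): [17, 98]
dequeue(): [98]
enqueue(76): [98, 76]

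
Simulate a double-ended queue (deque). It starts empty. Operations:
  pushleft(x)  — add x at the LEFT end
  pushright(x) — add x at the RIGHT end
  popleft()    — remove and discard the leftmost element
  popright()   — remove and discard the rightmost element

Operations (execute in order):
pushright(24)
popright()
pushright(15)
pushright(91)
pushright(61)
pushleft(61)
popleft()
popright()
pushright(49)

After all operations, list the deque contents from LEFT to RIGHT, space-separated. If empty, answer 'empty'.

Answer: 15 91 49

Derivation:
pushright(24): [24]
popright(): []
pushright(15): [15]
pushright(91): [15, 91]
pushright(61): [15, 91, 61]
pushleft(61): [61, 15, 91, 61]
popleft(): [15, 91, 61]
popright(): [15, 91]
pushright(49): [15, 91, 49]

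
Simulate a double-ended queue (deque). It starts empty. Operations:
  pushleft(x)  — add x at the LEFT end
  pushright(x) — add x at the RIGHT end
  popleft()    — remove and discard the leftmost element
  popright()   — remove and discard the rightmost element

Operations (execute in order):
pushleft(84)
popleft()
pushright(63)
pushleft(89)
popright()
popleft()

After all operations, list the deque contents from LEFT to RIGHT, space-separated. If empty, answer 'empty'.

Answer: empty

Derivation:
pushleft(84): [84]
popleft(): []
pushright(63): [63]
pushleft(89): [89, 63]
popright(): [89]
popleft(): []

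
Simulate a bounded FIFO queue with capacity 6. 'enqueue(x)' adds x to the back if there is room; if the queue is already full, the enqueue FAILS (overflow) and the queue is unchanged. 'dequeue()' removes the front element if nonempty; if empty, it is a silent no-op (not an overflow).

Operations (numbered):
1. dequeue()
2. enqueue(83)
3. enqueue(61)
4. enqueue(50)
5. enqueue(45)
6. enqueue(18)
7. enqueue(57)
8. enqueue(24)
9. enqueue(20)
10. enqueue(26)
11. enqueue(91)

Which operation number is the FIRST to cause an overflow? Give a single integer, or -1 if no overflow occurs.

1. dequeue(): empty, no-op, size=0
2. enqueue(83): size=1
3. enqueue(61): size=2
4. enqueue(50): size=3
5. enqueue(45): size=4
6. enqueue(18): size=5
7. enqueue(57): size=6
8. enqueue(24): size=6=cap → OVERFLOW (fail)
9. enqueue(20): size=6=cap → OVERFLOW (fail)
10. enqueue(26): size=6=cap → OVERFLOW (fail)
11. enqueue(91): size=6=cap → OVERFLOW (fail)

Answer: 8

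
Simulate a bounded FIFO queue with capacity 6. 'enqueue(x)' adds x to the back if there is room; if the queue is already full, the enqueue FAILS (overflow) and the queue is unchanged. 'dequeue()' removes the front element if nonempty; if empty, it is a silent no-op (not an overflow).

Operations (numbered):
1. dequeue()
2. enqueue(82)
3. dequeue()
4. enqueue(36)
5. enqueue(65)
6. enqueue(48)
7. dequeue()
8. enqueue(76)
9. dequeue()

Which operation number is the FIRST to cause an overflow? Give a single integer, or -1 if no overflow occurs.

Answer: -1

Derivation:
1. dequeue(): empty, no-op, size=0
2. enqueue(82): size=1
3. dequeue(): size=0
4. enqueue(36): size=1
5. enqueue(65): size=2
6. enqueue(48): size=3
7. dequeue(): size=2
8. enqueue(76): size=3
9. dequeue(): size=2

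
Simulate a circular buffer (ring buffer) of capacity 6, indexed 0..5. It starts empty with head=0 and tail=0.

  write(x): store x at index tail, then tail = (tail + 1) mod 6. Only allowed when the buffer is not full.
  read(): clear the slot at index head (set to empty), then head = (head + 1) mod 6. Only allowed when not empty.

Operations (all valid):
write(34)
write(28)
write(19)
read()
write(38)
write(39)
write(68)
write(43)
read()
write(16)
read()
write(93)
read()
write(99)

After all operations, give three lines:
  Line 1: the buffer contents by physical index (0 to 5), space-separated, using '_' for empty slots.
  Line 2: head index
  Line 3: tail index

Answer: 43 16 93 99 39 68
4
4

Derivation:
write(34): buf=[34 _ _ _ _ _], head=0, tail=1, size=1
write(28): buf=[34 28 _ _ _ _], head=0, tail=2, size=2
write(19): buf=[34 28 19 _ _ _], head=0, tail=3, size=3
read(): buf=[_ 28 19 _ _ _], head=1, tail=3, size=2
write(38): buf=[_ 28 19 38 _ _], head=1, tail=4, size=3
write(39): buf=[_ 28 19 38 39 _], head=1, tail=5, size=4
write(68): buf=[_ 28 19 38 39 68], head=1, tail=0, size=5
write(43): buf=[43 28 19 38 39 68], head=1, tail=1, size=6
read(): buf=[43 _ 19 38 39 68], head=2, tail=1, size=5
write(16): buf=[43 16 19 38 39 68], head=2, tail=2, size=6
read(): buf=[43 16 _ 38 39 68], head=3, tail=2, size=5
write(93): buf=[43 16 93 38 39 68], head=3, tail=3, size=6
read(): buf=[43 16 93 _ 39 68], head=4, tail=3, size=5
write(99): buf=[43 16 93 99 39 68], head=4, tail=4, size=6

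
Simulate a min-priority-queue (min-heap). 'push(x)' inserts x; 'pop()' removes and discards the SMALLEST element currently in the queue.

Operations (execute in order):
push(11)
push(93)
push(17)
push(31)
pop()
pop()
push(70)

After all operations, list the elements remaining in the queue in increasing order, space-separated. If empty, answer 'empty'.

push(11): heap contents = [11]
push(93): heap contents = [11, 93]
push(17): heap contents = [11, 17, 93]
push(31): heap contents = [11, 17, 31, 93]
pop() → 11: heap contents = [17, 31, 93]
pop() → 17: heap contents = [31, 93]
push(70): heap contents = [31, 70, 93]

Answer: 31 70 93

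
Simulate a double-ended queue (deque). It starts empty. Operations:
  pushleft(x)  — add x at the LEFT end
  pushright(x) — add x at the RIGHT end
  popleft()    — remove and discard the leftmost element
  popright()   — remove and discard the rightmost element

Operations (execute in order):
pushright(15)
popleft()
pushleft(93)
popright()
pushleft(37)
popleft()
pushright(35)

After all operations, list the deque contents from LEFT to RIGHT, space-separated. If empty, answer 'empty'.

pushright(15): [15]
popleft(): []
pushleft(93): [93]
popright(): []
pushleft(37): [37]
popleft(): []
pushright(35): [35]

Answer: 35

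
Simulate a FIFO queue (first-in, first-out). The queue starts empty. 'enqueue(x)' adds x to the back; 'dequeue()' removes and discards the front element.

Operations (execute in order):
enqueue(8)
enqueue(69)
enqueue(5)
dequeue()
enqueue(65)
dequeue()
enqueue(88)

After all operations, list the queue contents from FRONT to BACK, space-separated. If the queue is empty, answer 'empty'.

enqueue(8): [8]
enqueue(69): [8, 69]
enqueue(5): [8, 69, 5]
dequeue(): [69, 5]
enqueue(65): [69, 5, 65]
dequeue(): [5, 65]
enqueue(88): [5, 65, 88]

Answer: 5 65 88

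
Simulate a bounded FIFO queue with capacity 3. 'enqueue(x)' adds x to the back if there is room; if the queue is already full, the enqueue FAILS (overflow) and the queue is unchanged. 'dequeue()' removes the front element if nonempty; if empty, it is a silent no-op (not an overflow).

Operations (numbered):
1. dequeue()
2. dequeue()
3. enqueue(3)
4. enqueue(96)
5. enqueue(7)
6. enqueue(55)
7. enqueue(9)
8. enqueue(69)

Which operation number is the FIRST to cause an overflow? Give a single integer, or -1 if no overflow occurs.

Answer: 6

Derivation:
1. dequeue(): empty, no-op, size=0
2. dequeue(): empty, no-op, size=0
3. enqueue(3): size=1
4. enqueue(96): size=2
5. enqueue(7): size=3
6. enqueue(55): size=3=cap → OVERFLOW (fail)
7. enqueue(9): size=3=cap → OVERFLOW (fail)
8. enqueue(69): size=3=cap → OVERFLOW (fail)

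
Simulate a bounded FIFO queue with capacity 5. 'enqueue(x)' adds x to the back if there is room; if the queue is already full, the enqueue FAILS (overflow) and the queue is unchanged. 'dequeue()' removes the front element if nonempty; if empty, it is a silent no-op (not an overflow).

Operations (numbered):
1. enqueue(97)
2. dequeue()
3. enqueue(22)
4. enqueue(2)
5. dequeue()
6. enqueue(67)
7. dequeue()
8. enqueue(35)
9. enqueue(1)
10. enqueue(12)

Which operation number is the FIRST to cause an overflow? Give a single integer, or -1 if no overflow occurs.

Answer: -1

Derivation:
1. enqueue(97): size=1
2. dequeue(): size=0
3. enqueue(22): size=1
4. enqueue(2): size=2
5. dequeue(): size=1
6. enqueue(67): size=2
7. dequeue(): size=1
8. enqueue(35): size=2
9. enqueue(1): size=3
10. enqueue(12): size=4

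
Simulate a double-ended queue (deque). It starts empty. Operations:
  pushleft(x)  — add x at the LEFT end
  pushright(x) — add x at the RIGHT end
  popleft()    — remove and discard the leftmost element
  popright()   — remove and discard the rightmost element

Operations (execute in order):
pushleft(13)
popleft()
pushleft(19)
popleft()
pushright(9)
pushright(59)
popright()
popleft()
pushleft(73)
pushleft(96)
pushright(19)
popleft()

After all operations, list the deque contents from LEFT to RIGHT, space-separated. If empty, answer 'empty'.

pushleft(13): [13]
popleft(): []
pushleft(19): [19]
popleft(): []
pushright(9): [9]
pushright(59): [9, 59]
popright(): [9]
popleft(): []
pushleft(73): [73]
pushleft(96): [96, 73]
pushright(19): [96, 73, 19]
popleft(): [73, 19]

Answer: 73 19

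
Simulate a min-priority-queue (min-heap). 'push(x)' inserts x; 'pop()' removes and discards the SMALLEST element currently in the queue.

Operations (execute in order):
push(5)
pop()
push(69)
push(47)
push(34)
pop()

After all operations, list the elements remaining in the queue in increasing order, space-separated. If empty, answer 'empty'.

Answer: 47 69

Derivation:
push(5): heap contents = [5]
pop() → 5: heap contents = []
push(69): heap contents = [69]
push(47): heap contents = [47, 69]
push(34): heap contents = [34, 47, 69]
pop() → 34: heap contents = [47, 69]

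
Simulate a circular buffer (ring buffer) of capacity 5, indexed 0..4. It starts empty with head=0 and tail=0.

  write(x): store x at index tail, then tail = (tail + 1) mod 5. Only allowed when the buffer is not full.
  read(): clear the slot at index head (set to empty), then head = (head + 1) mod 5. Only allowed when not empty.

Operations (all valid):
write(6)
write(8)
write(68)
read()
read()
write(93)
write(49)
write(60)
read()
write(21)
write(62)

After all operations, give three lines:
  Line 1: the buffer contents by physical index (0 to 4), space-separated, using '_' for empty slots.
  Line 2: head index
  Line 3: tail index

Answer: 60 21 62 93 49
3
3

Derivation:
write(6): buf=[6 _ _ _ _], head=0, tail=1, size=1
write(8): buf=[6 8 _ _ _], head=0, tail=2, size=2
write(68): buf=[6 8 68 _ _], head=0, tail=3, size=3
read(): buf=[_ 8 68 _ _], head=1, tail=3, size=2
read(): buf=[_ _ 68 _ _], head=2, tail=3, size=1
write(93): buf=[_ _ 68 93 _], head=2, tail=4, size=2
write(49): buf=[_ _ 68 93 49], head=2, tail=0, size=3
write(60): buf=[60 _ 68 93 49], head=2, tail=1, size=4
read(): buf=[60 _ _ 93 49], head=3, tail=1, size=3
write(21): buf=[60 21 _ 93 49], head=3, tail=2, size=4
write(62): buf=[60 21 62 93 49], head=3, tail=3, size=5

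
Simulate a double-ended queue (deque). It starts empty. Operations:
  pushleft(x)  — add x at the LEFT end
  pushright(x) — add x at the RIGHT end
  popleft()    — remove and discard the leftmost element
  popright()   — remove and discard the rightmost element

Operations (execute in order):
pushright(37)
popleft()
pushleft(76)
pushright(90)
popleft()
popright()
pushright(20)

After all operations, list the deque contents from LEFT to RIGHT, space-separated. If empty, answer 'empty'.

pushright(37): [37]
popleft(): []
pushleft(76): [76]
pushright(90): [76, 90]
popleft(): [90]
popright(): []
pushright(20): [20]

Answer: 20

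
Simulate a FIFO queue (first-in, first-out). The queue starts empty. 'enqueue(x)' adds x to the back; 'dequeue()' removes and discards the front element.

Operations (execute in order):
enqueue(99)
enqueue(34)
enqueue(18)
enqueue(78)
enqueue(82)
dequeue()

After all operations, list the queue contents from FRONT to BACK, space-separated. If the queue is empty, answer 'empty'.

enqueue(99): [99]
enqueue(34): [99, 34]
enqueue(18): [99, 34, 18]
enqueue(78): [99, 34, 18, 78]
enqueue(82): [99, 34, 18, 78, 82]
dequeue(): [34, 18, 78, 82]

Answer: 34 18 78 82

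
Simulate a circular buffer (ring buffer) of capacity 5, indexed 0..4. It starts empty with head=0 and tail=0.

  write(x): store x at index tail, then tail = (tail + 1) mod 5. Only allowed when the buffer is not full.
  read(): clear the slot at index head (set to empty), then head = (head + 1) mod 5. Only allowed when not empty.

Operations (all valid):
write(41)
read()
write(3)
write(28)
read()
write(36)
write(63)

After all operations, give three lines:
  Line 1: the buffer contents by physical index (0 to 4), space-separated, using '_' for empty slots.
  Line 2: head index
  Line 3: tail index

write(41): buf=[41 _ _ _ _], head=0, tail=1, size=1
read(): buf=[_ _ _ _ _], head=1, tail=1, size=0
write(3): buf=[_ 3 _ _ _], head=1, tail=2, size=1
write(28): buf=[_ 3 28 _ _], head=1, tail=3, size=2
read(): buf=[_ _ 28 _ _], head=2, tail=3, size=1
write(36): buf=[_ _ 28 36 _], head=2, tail=4, size=2
write(63): buf=[_ _ 28 36 63], head=2, tail=0, size=3

Answer: _ _ 28 36 63
2
0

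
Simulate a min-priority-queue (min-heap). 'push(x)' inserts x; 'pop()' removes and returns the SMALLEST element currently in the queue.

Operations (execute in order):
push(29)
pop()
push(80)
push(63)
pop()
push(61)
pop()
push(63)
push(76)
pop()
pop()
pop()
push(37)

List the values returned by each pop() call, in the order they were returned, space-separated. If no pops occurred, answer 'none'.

push(29): heap contents = [29]
pop() → 29: heap contents = []
push(80): heap contents = [80]
push(63): heap contents = [63, 80]
pop() → 63: heap contents = [80]
push(61): heap contents = [61, 80]
pop() → 61: heap contents = [80]
push(63): heap contents = [63, 80]
push(76): heap contents = [63, 76, 80]
pop() → 63: heap contents = [76, 80]
pop() → 76: heap contents = [80]
pop() → 80: heap contents = []
push(37): heap contents = [37]

Answer: 29 63 61 63 76 80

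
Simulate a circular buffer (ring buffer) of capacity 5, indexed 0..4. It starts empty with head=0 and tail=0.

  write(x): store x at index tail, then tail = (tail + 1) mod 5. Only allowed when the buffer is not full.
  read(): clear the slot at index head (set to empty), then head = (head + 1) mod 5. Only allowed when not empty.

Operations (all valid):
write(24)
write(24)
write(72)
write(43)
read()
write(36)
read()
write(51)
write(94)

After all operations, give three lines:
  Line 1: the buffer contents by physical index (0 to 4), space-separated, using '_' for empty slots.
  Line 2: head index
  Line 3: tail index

write(24): buf=[24 _ _ _ _], head=0, tail=1, size=1
write(24): buf=[24 24 _ _ _], head=0, tail=2, size=2
write(72): buf=[24 24 72 _ _], head=0, tail=3, size=3
write(43): buf=[24 24 72 43 _], head=0, tail=4, size=4
read(): buf=[_ 24 72 43 _], head=1, tail=4, size=3
write(36): buf=[_ 24 72 43 36], head=1, tail=0, size=4
read(): buf=[_ _ 72 43 36], head=2, tail=0, size=3
write(51): buf=[51 _ 72 43 36], head=2, tail=1, size=4
write(94): buf=[51 94 72 43 36], head=2, tail=2, size=5

Answer: 51 94 72 43 36
2
2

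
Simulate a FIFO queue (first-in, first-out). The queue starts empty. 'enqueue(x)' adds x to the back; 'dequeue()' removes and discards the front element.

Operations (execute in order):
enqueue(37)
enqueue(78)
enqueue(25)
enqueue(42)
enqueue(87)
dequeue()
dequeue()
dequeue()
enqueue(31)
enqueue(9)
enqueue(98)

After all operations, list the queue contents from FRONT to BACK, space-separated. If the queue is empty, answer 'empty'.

Answer: 42 87 31 9 98

Derivation:
enqueue(37): [37]
enqueue(78): [37, 78]
enqueue(25): [37, 78, 25]
enqueue(42): [37, 78, 25, 42]
enqueue(87): [37, 78, 25, 42, 87]
dequeue(): [78, 25, 42, 87]
dequeue(): [25, 42, 87]
dequeue(): [42, 87]
enqueue(31): [42, 87, 31]
enqueue(9): [42, 87, 31, 9]
enqueue(98): [42, 87, 31, 9, 98]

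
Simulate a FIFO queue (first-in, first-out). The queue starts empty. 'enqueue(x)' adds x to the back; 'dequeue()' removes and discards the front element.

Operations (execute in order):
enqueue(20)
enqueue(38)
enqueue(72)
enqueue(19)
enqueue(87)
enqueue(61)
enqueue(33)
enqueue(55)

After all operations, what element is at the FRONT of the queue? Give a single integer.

Answer: 20

Derivation:
enqueue(20): queue = [20]
enqueue(38): queue = [20, 38]
enqueue(72): queue = [20, 38, 72]
enqueue(19): queue = [20, 38, 72, 19]
enqueue(87): queue = [20, 38, 72, 19, 87]
enqueue(61): queue = [20, 38, 72, 19, 87, 61]
enqueue(33): queue = [20, 38, 72, 19, 87, 61, 33]
enqueue(55): queue = [20, 38, 72, 19, 87, 61, 33, 55]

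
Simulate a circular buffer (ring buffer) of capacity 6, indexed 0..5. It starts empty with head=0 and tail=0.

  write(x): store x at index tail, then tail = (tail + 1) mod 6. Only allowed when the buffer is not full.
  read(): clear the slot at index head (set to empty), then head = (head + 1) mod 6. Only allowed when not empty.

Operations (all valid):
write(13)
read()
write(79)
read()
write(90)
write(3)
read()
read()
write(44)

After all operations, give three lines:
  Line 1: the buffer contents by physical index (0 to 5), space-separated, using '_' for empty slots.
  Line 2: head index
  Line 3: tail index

Answer: _ _ _ _ 44 _
4
5

Derivation:
write(13): buf=[13 _ _ _ _ _], head=0, tail=1, size=1
read(): buf=[_ _ _ _ _ _], head=1, tail=1, size=0
write(79): buf=[_ 79 _ _ _ _], head=1, tail=2, size=1
read(): buf=[_ _ _ _ _ _], head=2, tail=2, size=0
write(90): buf=[_ _ 90 _ _ _], head=2, tail=3, size=1
write(3): buf=[_ _ 90 3 _ _], head=2, tail=4, size=2
read(): buf=[_ _ _ 3 _ _], head=3, tail=4, size=1
read(): buf=[_ _ _ _ _ _], head=4, tail=4, size=0
write(44): buf=[_ _ _ _ 44 _], head=4, tail=5, size=1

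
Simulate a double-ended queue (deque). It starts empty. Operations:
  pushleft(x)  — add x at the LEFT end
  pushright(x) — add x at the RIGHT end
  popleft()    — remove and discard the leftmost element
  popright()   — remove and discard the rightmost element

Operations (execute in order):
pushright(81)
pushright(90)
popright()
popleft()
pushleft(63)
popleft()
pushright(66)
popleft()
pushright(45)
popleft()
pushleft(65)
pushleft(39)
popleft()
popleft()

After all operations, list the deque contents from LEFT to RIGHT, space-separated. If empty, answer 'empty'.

pushright(81): [81]
pushright(90): [81, 90]
popright(): [81]
popleft(): []
pushleft(63): [63]
popleft(): []
pushright(66): [66]
popleft(): []
pushright(45): [45]
popleft(): []
pushleft(65): [65]
pushleft(39): [39, 65]
popleft(): [65]
popleft(): []

Answer: empty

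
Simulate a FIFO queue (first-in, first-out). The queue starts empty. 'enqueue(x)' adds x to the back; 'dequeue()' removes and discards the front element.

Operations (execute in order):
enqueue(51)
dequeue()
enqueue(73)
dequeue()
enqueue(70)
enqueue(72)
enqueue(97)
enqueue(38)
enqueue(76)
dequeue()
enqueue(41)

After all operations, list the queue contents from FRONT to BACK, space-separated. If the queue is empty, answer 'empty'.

enqueue(51): [51]
dequeue(): []
enqueue(73): [73]
dequeue(): []
enqueue(70): [70]
enqueue(72): [70, 72]
enqueue(97): [70, 72, 97]
enqueue(38): [70, 72, 97, 38]
enqueue(76): [70, 72, 97, 38, 76]
dequeue(): [72, 97, 38, 76]
enqueue(41): [72, 97, 38, 76, 41]

Answer: 72 97 38 76 41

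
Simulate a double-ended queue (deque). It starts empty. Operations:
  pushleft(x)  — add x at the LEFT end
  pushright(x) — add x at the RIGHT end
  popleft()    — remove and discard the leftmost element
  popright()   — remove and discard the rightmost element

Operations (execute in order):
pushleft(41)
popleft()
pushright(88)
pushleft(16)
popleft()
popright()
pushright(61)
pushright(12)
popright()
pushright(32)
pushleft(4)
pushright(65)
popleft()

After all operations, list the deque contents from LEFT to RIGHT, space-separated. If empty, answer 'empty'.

Answer: 61 32 65

Derivation:
pushleft(41): [41]
popleft(): []
pushright(88): [88]
pushleft(16): [16, 88]
popleft(): [88]
popright(): []
pushright(61): [61]
pushright(12): [61, 12]
popright(): [61]
pushright(32): [61, 32]
pushleft(4): [4, 61, 32]
pushright(65): [4, 61, 32, 65]
popleft(): [61, 32, 65]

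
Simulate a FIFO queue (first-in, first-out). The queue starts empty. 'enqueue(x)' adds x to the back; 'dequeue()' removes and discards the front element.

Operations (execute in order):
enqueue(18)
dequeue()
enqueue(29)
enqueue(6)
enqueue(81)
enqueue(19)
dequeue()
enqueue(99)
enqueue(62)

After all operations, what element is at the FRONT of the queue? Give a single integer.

Answer: 6

Derivation:
enqueue(18): queue = [18]
dequeue(): queue = []
enqueue(29): queue = [29]
enqueue(6): queue = [29, 6]
enqueue(81): queue = [29, 6, 81]
enqueue(19): queue = [29, 6, 81, 19]
dequeue(): queue = [6, 81, 19]
enqueue(99): queue = [6, 81, 19, 99]
enqueue(62): queue = [6, 81, 19, 99, 62]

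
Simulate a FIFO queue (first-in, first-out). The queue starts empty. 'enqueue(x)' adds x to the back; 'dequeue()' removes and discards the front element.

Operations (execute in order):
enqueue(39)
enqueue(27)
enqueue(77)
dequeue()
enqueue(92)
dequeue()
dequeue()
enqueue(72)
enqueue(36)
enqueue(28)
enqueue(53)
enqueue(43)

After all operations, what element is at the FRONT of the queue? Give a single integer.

enqueue(39): queue = [39]
enqueue(27): queue = [39, 27]
enqueue(77): queue = [39, 27, 77]
dequeue(): queue = [27, 77]
enqueue(92): queue = [27, 77, 92]
dequeue(): queue = [77, 92]
dequeue(): queue = [92]
enqueue(72): queue = [92, 72]
enqueue(36): queue = [92, 72, 36]
enqueue(28): queue = [92, 72, 36, 28]
enqueue(53): queue = [92, 72, 36, 28, 53]
enqueue(43): queue = [92, 72, 36, 28, 53, 43]

Answer: 92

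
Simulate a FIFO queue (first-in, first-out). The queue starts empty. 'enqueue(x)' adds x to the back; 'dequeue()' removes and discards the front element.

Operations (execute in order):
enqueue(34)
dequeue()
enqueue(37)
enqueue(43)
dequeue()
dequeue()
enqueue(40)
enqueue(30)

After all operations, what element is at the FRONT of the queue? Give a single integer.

enqueue(34): queue = [34]
dequeue(): queue = []
enqueue(37): queue = [37]
enqueue(43): queue = [37, 43]
dequeue(): queue = [43]
dequeue(): queue = []
enqueue(40): queue = [40]
enqueue(30): queue = [40, 30]

Answer: 40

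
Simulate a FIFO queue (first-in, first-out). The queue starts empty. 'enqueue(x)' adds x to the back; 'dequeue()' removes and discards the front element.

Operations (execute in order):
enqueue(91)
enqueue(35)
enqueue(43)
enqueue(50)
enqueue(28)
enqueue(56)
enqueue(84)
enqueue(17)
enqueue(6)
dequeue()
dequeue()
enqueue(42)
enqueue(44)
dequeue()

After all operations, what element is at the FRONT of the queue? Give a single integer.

Answer: 50

Derivation:
enqueue(91): queue = [91]
enqueue(35): queue = [91, 35]
enqueue(43): queue = [91, 35, 43]
enqueue(50): queue = [91, 35, 43, 50]
enqueue(28): queue = [91, 35, 43, 50, 28]
enqueue(56): queue = [91, 35, 43, 50, 28, 56]
enqueue(84): queue = [91, 35, 43, 50, 28, 56, 84]
enqueue(17): queue = [91, 35, 43, 50, 28, 56, 84, 17]
enqueue(6): queue = [91, 35, 43, 50, 28, 56, 84, 17, 6]
dequeue(): queue = [35, 43, 50, 28, 56, 84, 17, 6]
dequeue(): queue = [43, 50, 28, 56, 84, 17, 6]
enqueue(42): queue = [43, 50, 28, 56, 84, 17, 6, 42]
enqueue(44): queue = [43, 50, 28, 56, 84, 17, 6, 42, 44]
dequeue(): queue = [50, 28, 56, 84, 17, 6, 42, 44]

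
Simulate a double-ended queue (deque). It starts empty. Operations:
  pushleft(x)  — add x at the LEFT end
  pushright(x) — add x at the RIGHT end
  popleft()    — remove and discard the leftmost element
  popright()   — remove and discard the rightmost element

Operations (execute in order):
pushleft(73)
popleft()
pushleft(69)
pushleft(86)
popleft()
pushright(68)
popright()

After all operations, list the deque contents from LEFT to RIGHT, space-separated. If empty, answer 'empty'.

pushleft(73): [73]
popleft(): []
pushleft(69): [69]
pushleft(86): [86, 69]
popleft(): [69]
pushright(68): [69, 68]
popright(): [69]

Answer: 69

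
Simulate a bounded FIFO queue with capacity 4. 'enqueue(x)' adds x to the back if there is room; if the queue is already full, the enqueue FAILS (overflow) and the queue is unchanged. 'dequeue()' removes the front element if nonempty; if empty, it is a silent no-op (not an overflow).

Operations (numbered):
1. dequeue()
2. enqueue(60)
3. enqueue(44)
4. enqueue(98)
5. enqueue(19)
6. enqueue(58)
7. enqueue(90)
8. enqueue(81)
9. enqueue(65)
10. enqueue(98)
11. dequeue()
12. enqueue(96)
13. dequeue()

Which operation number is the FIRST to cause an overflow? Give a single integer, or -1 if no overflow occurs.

Answer: 6

Derivation:
1. dequeue(): empty, no-op, size=0
2. enqueue(60): size=1
3. enqueue(44): size=2
4. enqueue(98): size=3
5. enqueue(19): size=4
6. enqueue(58): size=4=cap → OVERFLOW (fail)
7. enqueue(90): size=4=cap → OVERFLOW (fail)
8. enqueue(81): size=4=cap → OVERFLOW (fail)
9. enqueue(65): size=4=cap → OVERFLOW (fail)
10. enqueue(98): size=4=cap → OVERFLOW (fail)
11. dequeue(): size=3
12. enqueue(96): size=4
13. dequeue(): size=3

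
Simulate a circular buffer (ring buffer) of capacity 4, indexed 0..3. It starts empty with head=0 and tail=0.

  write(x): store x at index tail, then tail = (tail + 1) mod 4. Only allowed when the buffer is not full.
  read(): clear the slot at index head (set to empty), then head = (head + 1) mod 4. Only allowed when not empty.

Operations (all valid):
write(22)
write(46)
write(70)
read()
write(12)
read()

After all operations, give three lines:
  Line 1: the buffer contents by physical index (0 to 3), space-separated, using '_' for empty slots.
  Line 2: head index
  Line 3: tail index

write(22): buf=[22 _ _ _], head=0, tail=1, size=1
write(46): buf=[22 46 _ _], head=0, tail=2, size=2
write(70): buf=[22 46 70 _], head=0, tail=3, size=3
read(): buf=[_ 46 70 _], head=1, tail=3, size=2
write(12): buf=[_ 46 70 12], head=1, tail=0, size=3
read(): buf=[_ _ 70 12], head=2, tail=0, size=2

Answer: _ _ 70 12
2
0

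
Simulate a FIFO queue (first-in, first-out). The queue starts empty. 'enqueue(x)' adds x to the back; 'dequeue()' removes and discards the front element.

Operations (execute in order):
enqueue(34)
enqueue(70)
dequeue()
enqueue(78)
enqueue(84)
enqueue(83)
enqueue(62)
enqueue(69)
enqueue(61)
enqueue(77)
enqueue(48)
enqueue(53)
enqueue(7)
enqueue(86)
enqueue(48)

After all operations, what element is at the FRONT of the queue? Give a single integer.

enqueue(34): queue = [34]
enqueue(70): queue = [34, 70]
dequeue(): queue = [70]
enqueue(78): queue = [70, 78]
enqueue(84): queue = [70, 78, 84]
enqueue(83): queue = [70, 78, 84, 83]
enqueue(62): queue = [70, 78, 84, 83, 62]
enqueue(69): queue = [70, 78, 84, 83, 62, 69]
enqueue(61): queue = [70, 78, 84, 83, 62, 69, 61]
enqueue(77): queue = [70, 78, 84, 83, 62, 69, 61, 77]
enqueue(48): queue = [70, 78, 84, 83, 62, 69, 61, 77, 48]
enqueue(53): queue = [70, 78, 84, 83, 62, 69, 61, 77, 48, 53]
enqueue(7): queue = [70, 78, 84, 83, 62, 69, 61, 77, 48, 53, 7]
enqueue(86): queue = [70, 78, 84, 83, 62, 69, 61, 77, 48, 53, 7, 86]
enqueue(48): queue = [70, 78, 84, 83, 62, 69, 61, 77, 48, 53, 7, 86, 48]

Answer: 70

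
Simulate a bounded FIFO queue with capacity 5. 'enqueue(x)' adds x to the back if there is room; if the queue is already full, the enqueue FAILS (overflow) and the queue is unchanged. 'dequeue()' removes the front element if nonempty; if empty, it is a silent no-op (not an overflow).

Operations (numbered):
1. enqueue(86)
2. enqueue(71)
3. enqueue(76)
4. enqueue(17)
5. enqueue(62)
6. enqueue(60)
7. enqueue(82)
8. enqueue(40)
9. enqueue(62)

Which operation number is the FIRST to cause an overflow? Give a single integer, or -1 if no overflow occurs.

1. enqueue(86): size=1
2. enqueue(71): size=2
3. enqueue(76): size=3
4. enqueue(17): size=4
5. enqueue(62): size=5
6. enqueue(60): size=5=cap → OVERFLOW (fail)
7. enqueue(82): size=5=cap → OVERFLOW (fail)
8. enqueue(40): size=5=cap → OVERFLOW (fail)
9. enqueue(62): size=5=cap → OVERFLOW (fail)

Answer: 6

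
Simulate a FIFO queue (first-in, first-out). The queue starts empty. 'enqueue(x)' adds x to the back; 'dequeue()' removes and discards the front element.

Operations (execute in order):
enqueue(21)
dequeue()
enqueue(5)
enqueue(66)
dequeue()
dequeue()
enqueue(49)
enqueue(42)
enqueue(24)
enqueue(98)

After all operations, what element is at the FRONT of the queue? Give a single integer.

enqueue(21): queue = [21]
dequeue(): queue = []
enqueue(5): queue = [5]
enqueue(66): queue = [5, 66]
dequeue(): queue = [66]
dequeue(): queue = []
enqueue(49): queue = [49]
enqueue(42): queue = [49, 42]
enqueue(24): queue = [49, 42, 24]
enqueue(98): queue = [49, 42, 24, 98]

Answer: 49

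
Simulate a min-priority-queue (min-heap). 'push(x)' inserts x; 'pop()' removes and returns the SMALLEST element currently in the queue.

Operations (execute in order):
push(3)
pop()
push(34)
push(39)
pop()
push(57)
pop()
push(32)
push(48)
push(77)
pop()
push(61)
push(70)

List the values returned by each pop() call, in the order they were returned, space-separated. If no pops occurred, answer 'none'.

Answer: 3 34 39 32

Derivation:
push(3): heap contents = [3]
pop() → 3: heap contents = []
push(34): heap contents = [34]
push(39): heap contents = [34, 39]
pop() → 34: heap contents = [39]
push(57): heap contents = [39, 57]
pop() → 39: heap contents = [57]
push(32): heap contents = [32, 57]
push(48): heap contents = [32, 48, 57]
push(77): heap contents = [32, 48, 57, 77]
pop() → 32: heap contents = [48, 57, 77]
push(61): heap contents = [48, 57, 61, 77]
push(70): heap contents = [48, 57, 61, 70, 77]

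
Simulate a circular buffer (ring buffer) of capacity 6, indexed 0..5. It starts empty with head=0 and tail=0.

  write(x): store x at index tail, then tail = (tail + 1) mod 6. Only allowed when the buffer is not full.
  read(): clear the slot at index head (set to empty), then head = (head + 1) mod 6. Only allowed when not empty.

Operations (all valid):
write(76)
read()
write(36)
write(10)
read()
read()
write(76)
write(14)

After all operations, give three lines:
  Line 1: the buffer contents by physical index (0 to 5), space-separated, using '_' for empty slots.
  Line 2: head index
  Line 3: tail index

Answer: _ _ _ 76 14 _
3
5

Derivation:
write(76): buf=[76 _ _ _ _ _], head=0, tail=1, size=1
read(): buf=[_ _ _ _ _ _], head=1, tail=1, size=0
write(36): buf=[_ 36 _ _ _ _], head=1, tail=2, size=1
write(10): buf=[_ 36 10 _ _ _], head=1, tail=3, size=2
read(): buf=[_ _ 10 _ _ _], head=2, tail=3, size=1
read(): buf=[_ _ _ _ _ _], head=3, tail=3, size=0
write(76): buf=[_ _ _ 76 _ _], head=3, tail=4, size=1
write(14): buf=[_ _ _ 76 14 _], head=3, tail=5, size=2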